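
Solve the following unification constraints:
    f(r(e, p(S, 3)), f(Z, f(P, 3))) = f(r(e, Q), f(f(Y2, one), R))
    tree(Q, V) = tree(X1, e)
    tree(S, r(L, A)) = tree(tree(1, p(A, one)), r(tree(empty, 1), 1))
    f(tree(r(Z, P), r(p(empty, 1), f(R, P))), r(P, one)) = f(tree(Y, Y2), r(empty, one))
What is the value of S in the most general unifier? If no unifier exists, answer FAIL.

tree(1, p(1, one))

Decompose f/2: r(e, p(S, 3)) = r(e, Q),  f(Z, f(P, 3)) = f(f(Y2, one), R).
Decompose r/2: e = e,  p(S, 3) = Q.
Delete trivial equation e = e.
Bind Q := p(S, 3); substituting into the one remaining equation that mentions Q gives: tree(p(S, 3), V) = tree(X1, e).
Decompose f/2: Z = f(Y2, one),  f(P, 3) = R.
Bind Z := f(Y2, one); substituting into the one remaining equation that mentions Z gives: f(tree(r(f(Y2, one), P), r(p(empty, 1), f(R, P))), r(P, one)) = f(tree(Y, Y2), r(empty, one)).
Bind R := f(P, 3); substituting into the one remaining equation that mentions R gives: f(tree(r(f(Y2, one), P), r(p(empty, 1), f(f(P, 3), P))), r(P, one)) = f(tree(Y, Y2), r(empty, one)).
Decompose tree/2: p(S, 3) = X1,  V = e.
Bind X1 := p(S, 3); no other remaining equation mentions X1.
Bind V := e; no other remaining equation mentions V.
Decompose tree/2: S = tree(1, p(A, one)),  r(L, A) = r(tree(empty, 1), 1).
Bind S := tree(1, p(A, one)); no other remaining equation mentions S. Substituting into the earlier bindings gives Q := p(tree(1, p(A, one)), 3), X1 := p(tree(1, p(A, one)), 3).
Decompose r/2: L = tree(empty, 1),  A = 1.
Bind L := tree(empty, 1); no other remaining equation mentions L.
Bind A := 1; no other remaining equation mentions A. Substituting into the earlier bindings gives Q := p(tree(1, p(1, one)), 3), X1 := p(tree(1, p(1, one)), 3), S := tree(1, p(1, one)).
Decompose f/2: tree(r(f(Y2, one), P), r(p(empty, 1), f(f(P, 3), P))) = tree(Y, Y2),  r(P, one) = r(empty, one).
Decompose tree/2: r(f(Y2, one), P) = Y,  r(p(empty, 1), f(f(P, 3), P)) = Y2.
Bind Y := r(f(Y2, one), P); no other remaining equation mentions Y.
Bind Y2 := r(p(empty, 1), f(f(P, 3), P)); no other remaining equation mentions Y2. Substituting into the earlier bindings gives Z := f(r(p(empty, 1), f(f(P, 3), P)), one), Y := r(f(r(p(empty, 1), f(f(P, 3), P)), one), P).
Decompose r/2: P = empty,  one = one.
Bind P := empty; no other remaining equation mentions P. Substituting into the earlier bindings gives Z := f(r(p(empty, 1), f(f(empty, 3), empty)), one), R := f(empty, 3), Y := r(f(r(p(empty, 1), f(f(empty, 3), empty)), one), empty), Y2 := r(p(empty, 1), f(f(empty, 3), empty)).
Delete trivial equation one = one.
MGU = { Q -> p(tree(1, p(1, one)), 3), Z -> f(r(p(empty, 1), f(f(empty, 3), empty)), one), R -> f(empty, 3), X1 -> p(tree(1, p(1, one)), 3), V -> e, S -> tree(1, p(1, one)), L -> tree(empty, 1), A -> 1, Y -> r(f(r(p(empty, 1), f(f(empty, 3), empty)), one), empty), Y2 -> r(p(empty, 1), f(f(empty, 3), empty)), P -> empty }, so S -> tree(1, p(1, one)).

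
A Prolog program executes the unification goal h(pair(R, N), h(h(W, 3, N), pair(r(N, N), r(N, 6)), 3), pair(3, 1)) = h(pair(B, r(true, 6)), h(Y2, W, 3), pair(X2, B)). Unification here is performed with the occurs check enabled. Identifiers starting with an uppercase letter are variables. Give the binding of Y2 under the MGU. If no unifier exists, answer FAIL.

h(pair(r(r(true, 6), r(true, 6)), r(r(true, 6), 6)), 3, r(true, 6))

Decompose h/3: pair(R, N) = pair(B, r(true, 6)),  h(h(W, 3, N), pair(r(N, N), r(N, 6)), 3) = h(Y2, W, 3),  pair(3, 1) = pair(X2, B).
Decompose pair/2: R = B,  N = r(true, 6).
Bind R := B; no other remaining equation mentions R.
Bind N := r(true, 6); substituting into the one remaining equation that mentions N gives: h(h(W, 3, r(true, 6)), pair(r(r(true, 6), r(true, 6)), r(r(true, 6), 6)), 3) = h(Y2, W, 3).
Decompose h/3: h(W, 3, r(true, 6)) = Y2,  pair(r(r(true, 6), r(true, 6)), r(r(true, 6), 6)) = W,  3 = 3.
Bind Y2 := h(W, 3, r(true, 6)); no other remaining equation mentions Y2.
Bind W := pair(r(r(true, 6), r(true, 6)), r(r(true, 6), 6)); no other remaining equation mentions W. Substituting into the earlier binding gives Y2 := h(pair(r(r(true, 6), r(true, 6)), r(r(true, 6), 6)), 3, r(true, 6)).
Delete trivial equation 3 = 3.
Decompose pair/2: 3 = X2,  1 = B.
Bind X2 := 3; no other remaining equation mentions X2.
Bind B := 1. Substituting into the earlier binding gives R := 1.
MGU = { R = 1, N = r(true, 6), Y2 = h(pair(r(r(true, 6), r(true, 6)), r(r(true, 6), 6)), 3, r(true, 6)), W = pair(r(r(true, 6), r(true, 6)), r(r(true, 6), 6)), X2 = 3, B = 1 }, so Y2 = h(pair(r(r(true, 6), r(true, 6)), r(r(true, 6), 6)), 3, r(true, 6)).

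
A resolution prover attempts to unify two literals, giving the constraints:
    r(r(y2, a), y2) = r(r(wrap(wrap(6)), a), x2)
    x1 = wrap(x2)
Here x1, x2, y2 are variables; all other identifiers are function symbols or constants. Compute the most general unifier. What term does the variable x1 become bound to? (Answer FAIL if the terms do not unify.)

Decompose r/2: r(y2, a) = r(wrap(wrap(6)), a),  y2 = x2.
Decompose r/2: y2 = wrap(wrap(6)),  a = a.
Bind y2 := wrap(wrap(6)); substituting into the one remaining equation that mentions y2 gives: wrap(wrap(6)) = x2.
Delete trivial equation a = a.
Bind x2 := wrap(wrap(6)); substituting into the remaining equation gives: x1 = wrap(wrap(wrap(6))).
Bind x1 := wrap(wrap(wrap(6))).
MGU = { y2 -> wrap(wrap(6)), x2 -> wrap(wrap(6)), x1 -> wrap(wrap(wrap(6))) }, so x1 -> wrap(wrap(wrap(6))).

wrap(wrap(wrap(6)))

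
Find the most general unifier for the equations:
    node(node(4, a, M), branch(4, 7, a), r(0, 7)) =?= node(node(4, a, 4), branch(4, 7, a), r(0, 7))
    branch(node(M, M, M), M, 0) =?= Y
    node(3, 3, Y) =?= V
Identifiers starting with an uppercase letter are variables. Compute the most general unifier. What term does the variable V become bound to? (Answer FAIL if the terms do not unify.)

node(3, 3, branch(node(4, 4, 4), 4, 0))

Decompose node/3: node(4, a, M) =?= node(4, a, 4),  branch(4, 7, a) =?= branch(4, 7, a),  r(0, 7) =?= r(0, 7).
Decompose node/3: 4 =?= 4,  a =?= a,  M =?= 4.
Delete trivial equation 4 =?= 4.
Delete trivial equation a =?= a.
Bind M := 4; substituting into the one remaining equation that mentions M gives: branch(node(4, 4, 4), 4, 0) =?= Y.
Delete trivial equation branch(4, 7, a) =?= branch(4, 7, a).
Delete trivial equation r(0, 7) =?= r(0, 7).
Bind Y := branch(node(4, 4, 4), 4, 0); substituting into the remaining equation gives: node(3, 3, branch(node(4, 4, 4), 4, 0)) =?= V.
Bind V := node(3, 3, branch(node(4, 4, 4), 4, 0)).
MGU = { M ↦ 4, Y ↦ branch(node(4, 4, 4), 4, 0), V ↦ node(3, 3, branch(node(4, 4, 4), 4, 0)) }, so V ↦ node(3, 3, branch(node(4, 4, 4), 4, 0)).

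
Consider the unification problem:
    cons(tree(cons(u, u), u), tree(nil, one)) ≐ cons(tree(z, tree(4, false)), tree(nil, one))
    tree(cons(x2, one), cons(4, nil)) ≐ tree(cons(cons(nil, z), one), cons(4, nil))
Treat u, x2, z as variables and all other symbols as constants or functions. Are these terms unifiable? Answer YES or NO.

YES

Decompose cons/2: tree(cons(u, u), u) ≐ tree(z, tree(4, false)),  tree(nil, one) ≐ tree(nil, one).
Decompose tree/2: cons(u, u) ≐ z,  u ≐ tree(4, false).
Bind z := cons(u, u); substituting into the one remaining equation that mentions z gives: tree(cons(x2, one), cons(4, nil)) ≐ tree(cons(cons(nil, cons(u, u)), one), cons(4, nil)).
Bind u := tree(4, false); substituting into the one remaining equation that mentions u gives: tree(cons(x2, one), cons(4, nil)) ≐ tree(cons(cons(nil, cons(tree(4, false), tree(4, false))), one), cons(4, nil)). Substituting into the earlier binding gives z := cons(tree(4, false), tree(4, false)).
Delete trivial equation tree(nil, one) ≐ tree(nil, one).
Decompose tree/2: cons(x2, one) ≐ cons(cons(nil, cons(tree(4, false), tree(4, false))), one),  cons(4, nil) ≐ cons(4, nil).
Decompose cons/2: x2 ≐ cons(nil, cons(tree(4, false), tree(4, false))),  one ≐ one.
Bind x2 := cons(nil, cons(tree(4, false), tree(4, false))); no other remaining equation mentions x2.
Delete trivial equation one ≐ one.
Delete trivial equation cons(4, nil) ≐ cons(4, nil).
No equations remain and no clash or occurs-check failure arose, so a unifier exists.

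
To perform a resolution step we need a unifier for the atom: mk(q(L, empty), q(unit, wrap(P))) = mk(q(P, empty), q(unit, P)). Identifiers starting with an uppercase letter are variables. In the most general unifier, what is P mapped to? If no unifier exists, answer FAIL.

FAIL

Decompose mk/2: q(L, empty) = q(P, empty),  q(unit, wrap(P)) = q(unit, P).
Decompose q/2: L = P,  empty = empty.
Bind L := P; no other remaining equation mentions L.
Delete trivial equation empty = empty.
Decompose q/2: unit = unit,  wrap(P) = P.
Delete trivial equation unit = unit.
Occurs check fails: P occurs in wrap(P); the equation P = wrap(P) has no finite solution.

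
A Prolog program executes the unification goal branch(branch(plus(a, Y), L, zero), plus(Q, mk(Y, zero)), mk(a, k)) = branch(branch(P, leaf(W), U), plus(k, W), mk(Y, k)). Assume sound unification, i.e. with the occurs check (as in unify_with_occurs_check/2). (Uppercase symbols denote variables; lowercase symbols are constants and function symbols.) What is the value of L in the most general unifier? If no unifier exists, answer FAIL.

leaf(mk(a, zero))

Decompose branch/3: branch(plus(a, Y), L, zero) = branch(P, leaf(W), U),  plus(Q, mk(Y, zero)) = plus(k, W),  mk(a, k) = mk(Y, k).
Decompose branch/3: plus(a, Y) = P,  L = leaf(W),  zero = U.
Bind P := plus(a, Y); no other remaining equation mentions P.
Bind L := leaf(W); no other remaining equation mentions L.
Bind U := zero; no other remaining equation mentions U.
Decompose plus/2: Q = k,  mk(Y, zero) = W.
Bind Q := k; no other remaining equation mentions Q.
Bind W := mk(Y, zero); no other remaining equation mentions W. Substituting into the earlier binding gives L := leaf(mk(Y, zero)).
Decompose mk/2: a = Y,  k = k.
Bind Y := a; no other remaining equation mentions Y. Substituting into the earlier bindings gives P := plus(a, a), L := leaf(mk(a, zero)), W := mk(a, zero).
Delete trivial equation k = k.
MGU = { P = plus(a, a), L = leaf(mk(a, zero)), U = zero, Q = k, W = mk(a, zero), Y = a }, so L = leaf(mk(a, zero)).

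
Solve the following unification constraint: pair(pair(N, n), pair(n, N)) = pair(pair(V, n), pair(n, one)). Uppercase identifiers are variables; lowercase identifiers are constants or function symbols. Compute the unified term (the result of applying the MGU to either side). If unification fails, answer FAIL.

Decompose pair/2: pair(N, n) = pair(V, n),  pair(n, N) = pair(n, one).
Decompose pair/2: N = V,  n = n.
Bind N := V; substituting into the one remaining equation that mentions N gives: pair(n, V) = pair(n, one).
Delete trivial equation n = n.
Decompose pair/2: n = n,  V = one.
Delete trivial equation n = n.
Bind V := one. Substituting into the earlier binding gives N := one.
Applying the MGU to either side gives pair(pair(one, n), pair(n, one)).

pair(pair(one, n), pair(n, one))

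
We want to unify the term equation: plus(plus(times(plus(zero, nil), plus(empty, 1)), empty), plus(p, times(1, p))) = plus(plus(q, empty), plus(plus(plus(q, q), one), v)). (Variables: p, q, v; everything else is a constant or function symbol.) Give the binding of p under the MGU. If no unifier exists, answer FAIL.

Decompose plus/2: plus(times(plus(zero, nil), plus(empty, 1)), empty) = plus(q, empty),  plus(p, times(1, p)) = plus(plus(plus(q, q), one), v).
Decompose plus/2: times(plus(zero, nil), plus(empty, 1)) = q,  empty = empty.
Bind q := times(plus(zero, nil), plus(empty, 1)); substituting into the one remaining equation that mentions q gives: plus(p, times(1, p)) = plus(plus(plus(times(plus(zero, nil), plus(empty, 1)), times(plus(zero, nil), plus(empty, 1))), one), v).
Delete trivial equation empty = empty.
Decompose plus/2: p = plus(plus(times(plus(zero, nil), plus(empty, 1)), times(plus(zero, nil), plus(empty, 1))), one),  times(1, p) = v.
Bind p := plus(plus(times(plus(zero, nil), plus(empty, 1)), times(plus(zero, nil), plus(empty, 1))), one); substituting into the remaining equation gives: times(1, plus(plus(times(plus(zero, nil), plus(empty, 1)), times(plus(zero, nil), plus(empty, 1))), one)) = v.
Bind v := times(1, plus(plus(times(plus(zero, nil), plus(empty, 1)), times(plus(zero, nil), plus(empty, 1))), one)).
MGU = { q -> times(plus(zero, nil), plus(empty, 1)), p -> plus(plus(times(plus(zero, nil), plus(empty, 1)), times(plus(zero, nil), plus(empty, 1))), one), v -> times(1, plus(plus(times(plus(zero, nil), plus(empty, 1)), times(plus(zero, nil), plus(empty, 1))), one)) }, so p -> plus(plus(times(plus(zero, nil), plus(empty, 1)), times(plus(zero, nil), plus(empty, 1))), one).

plus(plus(times(plus(zero, nil), plus(empty, 1)), times(plus(zero, nil), plus(empty, 1))), one)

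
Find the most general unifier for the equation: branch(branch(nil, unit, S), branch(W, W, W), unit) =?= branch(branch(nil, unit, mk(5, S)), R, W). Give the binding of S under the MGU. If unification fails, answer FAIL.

Decompose branch/3: branch(nil, unit, S) =?= branch(nil, unit, mk(5, S)),  branch(W, W, W) =?= R,  unit =?= W.
Decompose branch/3: nil =?= nil,  unit =?= unit,  S =?= mk(5, S).
Delete trivial equation nil =?= nil.
Delete trivial equation unit =?= unit.
Occurs check fails: S occurs in mk(5, S); the equation S =?= mk(5, S) has no finite solution.

FAIL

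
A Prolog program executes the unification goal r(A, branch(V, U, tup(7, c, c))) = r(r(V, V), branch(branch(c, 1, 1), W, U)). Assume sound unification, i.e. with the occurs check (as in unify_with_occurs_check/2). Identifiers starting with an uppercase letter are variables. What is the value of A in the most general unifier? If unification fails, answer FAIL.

Decompose r/2: A = r(V, V),  branch(V, U, tup(7, c, c)) = branch(branch(c, 1, 1), W, U).
Bind A := r(V, V); no other remaining equation mentions A.
Decompose branch/3: V = branch(c, 1, 1),  U = W,  tup(7, c, c) = U.
Bind V := branch(c, 1, 1); no other remaining equation mentions V. Substituting into the earlier binding gives A := r(branch(c, 1, 1), branch(c, 1, 1)).
Bind U := W; substituting into the remaining equation gives: tup(7, c, c) = W.
Bind W := tup(7, c, c). Substituting into the earlier binding gives U := tup(7, c, c).
MGU = { A -> r(branch(c, 1, 1), branch(c, 1, 1)), V -> branch(c, 1, 1), U -> tup(7, c, c), W -> tup(7, c, c) }, so A -> r(branch(c, 1, 1), branch(c, 1, 1)).

r(branch(c, 1, 1), branch(c, 1, 1))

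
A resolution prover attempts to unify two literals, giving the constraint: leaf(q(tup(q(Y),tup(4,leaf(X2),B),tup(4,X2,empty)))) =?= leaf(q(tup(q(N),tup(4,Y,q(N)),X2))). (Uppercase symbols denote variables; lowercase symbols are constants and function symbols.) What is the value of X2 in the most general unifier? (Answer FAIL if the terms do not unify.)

FAIL

Decompose leaf/1: q(tup(q(Y),tup(4,leaf(X2),B),tup(4,X2,empty))) =?= q(tup(q(N),tup(4,Y,q(N)),X2)).
Decompose q/1: tup(q(Y),tup(4,leaf(X2),B),tup(4,X2,empty)) =?= tup(q(N),tup(4,Y,q(N)),X2).
Decompose tup/3: q(Y) =?= q(N),  tup(4,leaf(X2),B) =?= tup(4,Y,q(N)),  tup(4,X2,empty) =?= X2.
Decompose q/1: Y =?= N.
Bind Y := N; substituting into the one remaining equation that mentions Y gives: tup(4,leaf(X2),B) =?= tup(4,N,q(N)).
Decompose tup/3: 4 =?= 4,  leaf(X2) =?= N,  B =?= q(N).
Delete trivial equation 4 =?= 4.
Bind N := leaf(X2); substituting into the one remaining equation that mentions N gives: B =?= q(leaf(X2)). Substituting into the earlier binding gives Y := leaf(X2).
Bind B := q(leaf(X2)); no other remaining equation mentions B.
Occurs check fails: X2 occurs in tup(4,X2,empty); the equation X2 =?= tup(4,X2,empty) has no finite solution.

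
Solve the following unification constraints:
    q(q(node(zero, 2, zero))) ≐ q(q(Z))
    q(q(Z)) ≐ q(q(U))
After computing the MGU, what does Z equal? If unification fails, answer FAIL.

node(zero, 2, zero)

Decompose q/1: q(node(zero, 2, zero)) ≐ q(Z).
Decompose q/1: node(zero, 2, zero) ≐ Z.
Bind Z := node(zero, 2, zero); substituting into the remaining equation gives: q(q(node(zero, 2, zero))) ≐ q(q(U)).
Decompose q/1: q(node(zero, 2, zero)) ≐ q(U).
Decompose q/1: node(zero, 2, zero) ≐ U.
Bind U := node(zero, 2, zero).
MGU = { Z ↦ node(zero, 2, zero), U ↦ node(zero, 2, zero) }, so Z ↦ node(zero, 2, zero).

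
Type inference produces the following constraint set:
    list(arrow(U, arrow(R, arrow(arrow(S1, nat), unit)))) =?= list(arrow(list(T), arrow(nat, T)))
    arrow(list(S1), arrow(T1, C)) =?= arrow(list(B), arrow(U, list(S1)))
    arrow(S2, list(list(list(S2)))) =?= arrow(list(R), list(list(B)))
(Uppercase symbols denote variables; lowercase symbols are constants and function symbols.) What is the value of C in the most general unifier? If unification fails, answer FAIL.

Decompose list/1: arrow(U, arrow(R, arrow(arrow(S1, nat), unit))) =?= arrow(list(T), arrow(nat, T)).
Decompose arrow/2: U =?= list(T),  arrow(R, arrow(arrow(S1, nat), unit)) =?= arrow(nat, T).
Bind U := list(T); substituting into the one remaining equation that mentions U gives: arrow(list(S1), arrow(T1, C)) =?= arrow(list(B), arrow(list(T), list(S1))).
Decompose arrow/2: R =?= nat,  arrow(arrow(S1, nat), unit) =?= T.
Bind R := nat; substituting into the one remaining equation that mentions R gives: arrow(S2, list(list(list(S2)))) =?= arrow(list(nat), list(list(B))).
Bind T := arrow(arrow(S1, nat), unit); substituting into the one remaining equation that mentions T gives: arrow(list(S1), arrow(T1, C)) =?= arrow(list(B), arrow(list(arrow(arrow(S1, nat), unit)), list(S1))). Substituting into the earlier binding gives U := list(arrow(arrow(S1, nat), unit)).
Decompose arrow/2: list(S1) =?= list(B),  arrow(T1, C) =?= arrow(list(arrow(arrow(S1, nat), unit)), list(S1)).
Decompose list/1: S1 =?= B.
Bind S1 := B; substituting into the one remaining equation that mentions S1 gives: arrow(T1, C) =?= arrow(list(arrow(arrow(B, nat), unit)), list(B)). Substituting into the earlier bindings gives U := list(arrow(arrow(B, nat), unit)), T := arrow(arrow(B, nat), unit).
Decompose arrow/2: T1 =?= list(arrow(arrow(B, nat), unit)),  C =?= list(B).
Bind T1 := list(arrow(arrow(B, nat), unit)); no other remaining equation mentions T1.
Bind C := list(B); no other remaining equation mentions C.
Decompose arrow/2: S2 =?= list(nat),  list(list(list(S2))) =?= list(list(B)).
Bind S2 := list(nat); substituting into the remaining equation gives: list(list(list(list(nat)))) =?= list(list(B)).
Decompose list/1: list(list(list(nat))) =?= list(B).
Decompose list/1: list(list(nat)) =?= B.
Bind B := list(list(nat)). Substituting into the earlier bindings gives U := list(arrow(arrow(list(list(nat)), nat), unit)), T := arrow(arrow(list(list(nat)), nat), unit), S1 := list(list(nat)), T1 := list(arrow(arrow(list(list(nat)), nat), unit)), C := list(list(list(nat))).
MGU = { U ↦ list(arrow(arrow(list(list(nat)), nat), unit)), R ↦ nat, T ↦ arrow(arrow(list(list(nat)), nat), unit), S1 ↦ list(list(nat)), T1 ↦ list(arrow(arrow(list(list(nat)), nat), unit)), C ↦ list(list(list(nat))), S2 ↦ list(nat), B ↦ list(list(nat)) }, so C ↦ list(list(list(nat))).

list(list(list(nat)))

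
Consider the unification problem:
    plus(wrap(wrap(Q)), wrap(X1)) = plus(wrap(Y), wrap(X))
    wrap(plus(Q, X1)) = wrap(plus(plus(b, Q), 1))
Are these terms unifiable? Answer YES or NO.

NO

Decompose plus/2: wrap(wrap(Q)) = wrap(Y),  wrap(X1) = wrap(X).
Decompose wrap/1: wrap(Q) = Y.
Bind Y := wrap(Q); no other remaining equation mentions Y.
Decompose wrap/1: X1 = X.
Bind X1 := X; substituting into the remaining equation gives: wrap(plus(Q, X)) = wrap(plus(plus(b, Q), 1)).
Decompose wrap/1: plus(Q, X) = plus(plus(b, Q), 1).
Decompose plus/2: Q = plus(b, Q),  X = 1.
Occurs check fails: Q occurs in plus(b, Q); the equation Q = plus(b, Q) has no finite solution.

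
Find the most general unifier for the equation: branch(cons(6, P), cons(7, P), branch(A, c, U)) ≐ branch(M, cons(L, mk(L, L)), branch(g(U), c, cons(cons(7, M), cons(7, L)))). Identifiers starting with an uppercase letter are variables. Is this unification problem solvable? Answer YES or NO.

Decompose branch/3: cons(6, P) ≐ M,  cons(7, P) ≐ cons(L, mk(L, L)),  branch(A, c, U) ≐ branch(g(U), c, cons(cons(7, M), cons(7, L))).
Bind M := cons(6, P); substituting into the one remaining equation that mentions M gives: branch(A, c, U) ≐ branch(g(U), c, cons(cons(7, cons(6, P)), cons(7, L))).
Decompose cons/2: 7 ≐ L,  P ≐ mk(L, L).
Bind L := 7; substituting into the remaining equations gives: P ≐ mk(7, 7),  branch(A, c, U) ≐ branch(g(U), c, cons(cons(7, cons(6, P)), cons(7, 7))).
Bind P := mk(7, 7); substituting into the remaining equation gives: branch(A, c, U) ≐ branch(g(U), c, cons(cons(7, cons(6, mk(7, 7))), cons(7, 7))). Substituting into the earlier binding gives M := cons(6, mk(7, 7)).
Decompose branch/3: A ≐ g(U),  c ≐ c,  U ≐ cons(cons(7, cons(6, mk(7, 7))), cons(7, 7)).
Bind A := g(U); no other remaining equation mentions A.
Delete trivial equation c ≐ c.
Bind U := cons(cons(7, cons(6, mk(7, 7))), cons(7, 7)). Substituting into the earlier binding gives A := g(cons(cons(7, cons(6, mk(7, 7))), cons(7, 7))).
No equations remain and no clash or occurs-check failure arose, so a unifier exists.

YES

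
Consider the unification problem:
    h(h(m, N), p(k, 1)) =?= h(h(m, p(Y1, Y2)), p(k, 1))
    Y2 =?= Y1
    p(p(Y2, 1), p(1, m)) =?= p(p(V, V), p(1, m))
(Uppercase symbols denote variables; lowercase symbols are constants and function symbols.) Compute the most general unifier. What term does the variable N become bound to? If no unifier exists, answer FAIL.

p(1, 1)

Decompose h/2: h(m, N) =?= h(m, p(Y1, Y2)),  p(k, 1) =?= p(k, 1).
Decompose h/2: m =?= m,  N =?= p(Y1, Y2).
Delete trivial equation m =?= m.
Bind N := p(Y1, Y2); no other remaining equation mentions N.
Delete trivial equation p(k, 1) =?= p(k, 1).
Bind Y2 := Y1; substituting into the remaining equation gives: p(p(Y1, 1), p(1, m)) =?= p(p(V, V), p(1, m)). Substituting into the earlier binding gives N := p(Y1, Y1).
Decompose p/2: p(Y1, 1) =?= p(V, V),  p(1, m) =?= p(1, m).
Decompose p/2: Y1 =?= V,  1 =?= V.
Bind Y1 := V; no other remaining equation mentions Y1. Substituting into the earlier bindings gives N := p(V, V), Y2 := V.
Bind V := 1; no other remaining equation mentions V. Substituting into the earlier bindings gives N := p(1, 1), Y2 := 1, Y1 := 1.
Delete trivial equation p(1, m) =?= p(1, m).
MGU = { N ↦ p(1, 1), Y2 ↦ 1, Y1 ↦ 1, V ↦ 1 }, so N ↦ p(1, 1).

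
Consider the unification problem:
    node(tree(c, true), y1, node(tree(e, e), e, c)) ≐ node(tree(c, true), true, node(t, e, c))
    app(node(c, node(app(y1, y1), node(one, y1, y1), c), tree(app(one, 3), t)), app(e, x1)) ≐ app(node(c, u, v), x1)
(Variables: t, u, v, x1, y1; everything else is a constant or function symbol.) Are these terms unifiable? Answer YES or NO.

Decompose node/3: tree(c, true) ≐ tree(c, true),  y1 ≐ true,  node(tree(e, e), e, c) ≐ node(t, e, c).
Delete trivial equation tree(c, true) ≐ tree(c, true).
Bind y1 := true; substituting into the one remaining equation that mentions y1 gives: app(node(c, node(app(true, true), node(one, true, true), c), tree(app(one, 3), t)), app(e, x1)) ≐ app(node(c, u, v), x1).
Decompose node/3: tree(e, e) ≐ t,  e ≐ e,  c ≐ c.
Bind t := tree(e, e); substituting into the one remaining equation that mentions t gives: app(node(c, node(app(true, true), node(one, true, true), c), tree(app(one, 3), tree(e, e))), app(e, x1)) ≐ app(node(c, u, v), x1).
Delete trivial equation e ≐ e.
Delete trivial equation c ≐ c.
Decompose app/2: node(c, node(app(true, true), node(one, true, true), c), tree(app(one, 3), tree(e, e))) ≐ node(c, u, v),  app(e, x1) ≐ x1.
Decompose node/3: c ≐ c,  node(app(true, true), node(one, true, true), c) ≐ u,  tree(app(one, 3), tree(e, e)) ≐ v.
Delete trivial equation c ≐ c.
Bind u := node(app(true, true), node(one, true, true), c); no other remaining equation mentions u.
Bind v := tree(app(one, 3), tree(e, e)); no other remaining equation mentions v.
Occurs check fails: x1 occurs in app(e, x1); the equation x1 ≐ app(e, x1) has no finite solution.

NO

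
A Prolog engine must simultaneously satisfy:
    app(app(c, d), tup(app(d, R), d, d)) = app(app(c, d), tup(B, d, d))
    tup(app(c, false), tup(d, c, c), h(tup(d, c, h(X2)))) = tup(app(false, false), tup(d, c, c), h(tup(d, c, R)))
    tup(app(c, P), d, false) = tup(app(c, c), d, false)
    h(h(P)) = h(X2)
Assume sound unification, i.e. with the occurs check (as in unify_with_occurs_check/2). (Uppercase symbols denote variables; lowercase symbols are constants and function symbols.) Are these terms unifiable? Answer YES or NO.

Decompose app/2: app(c, d) = app(c, d),  tup(app(d, R), d, d) = tup(B, d, d).
Delete trivial equation app(c, d) = app(c, d).
Decompose tup/3: app(d, R) = B,  d = d,  d = d.
Bind B := app(d, R); no other remaining equation mentions B.
Delete trivial equation d = d.
Delete trivial equation d = d.
Decompose tup/3: app(c, false) = app(false, false),  tup(d, c, c) = tup(d, c, c),  h(tup(d, c, h(X2))) = h(tup(d, c, R)).
Decompose app/2: c = false,  false = false.
Clash: constants c and false differ; no unifier exists.

NO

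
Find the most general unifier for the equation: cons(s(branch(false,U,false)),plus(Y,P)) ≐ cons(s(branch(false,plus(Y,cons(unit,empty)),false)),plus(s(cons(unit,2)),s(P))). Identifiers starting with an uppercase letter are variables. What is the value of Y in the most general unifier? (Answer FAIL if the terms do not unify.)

Decompose cons/2: s(branch(false,U,false)) ≐ s(branch(false,plus(Y,cons(unit,empty)),false)),  plus(Y,P) ≐ plus(s(cons(unit,2)),s(P)).
Decompose s/1: branch(false,U,false) ≐ branch(false,plus(Y,cons(unit,empty)),false).
Decompose branch/3: false ≐ false,  U ≐ plus(Y,cons(unit,empty)),  false ≐ false.
Delete trivial equation false ≐ false.
Bind U := plus(Y,cons(unit,empty)); no other remaining equation mentions U.
Delete trivial equation false ≐ false.
Decompose plus/2: Y ≐ s(cons(unit,2)),  P ≐ s(P).
Bind Y := s(cons(unit,2)); no other remaining equation mentions Y. Substituting into the earlier binding gives U := plus(s(cons(unit,2)),cons(unit,empty)).
Occurs check fails: P occurs in s(P); the equation P ≐ s(P) has no finite solution.

FAIL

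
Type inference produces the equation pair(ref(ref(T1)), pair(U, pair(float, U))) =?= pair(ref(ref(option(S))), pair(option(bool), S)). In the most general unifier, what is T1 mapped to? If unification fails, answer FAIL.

option(pair(float, option(bool)))

Decompose pair/2: ref(ref(T1)) =?= ref(ref(option(S))),  pair(U, pair(float, U)) =?= pair(option(bool), S).
Decompose ref/1: ref(T1) =?= ref(option(S)).
Decompose ref/1: T1 =?= option(S).
Bind T1 := option(S); no other remaining equation mentions T1.
Decompose pair/2: U =?= option(bool),  pair(float, U) =?= S.
Bind U := option(bool); substituting into the remaining equation gives: pair(float, option(bool)) =?= S.
Bind S := pair(float, option(bool)). Substituting into the earlier binding gives T1 := option(pair(float, option(bool))).
MGU = { T1 ↦ option(pair(float, option(bool))), U ↦ option(bool), S ↦ pair(float, option(bool)) }, so T1 ↦ option(pair(float, option(bool))).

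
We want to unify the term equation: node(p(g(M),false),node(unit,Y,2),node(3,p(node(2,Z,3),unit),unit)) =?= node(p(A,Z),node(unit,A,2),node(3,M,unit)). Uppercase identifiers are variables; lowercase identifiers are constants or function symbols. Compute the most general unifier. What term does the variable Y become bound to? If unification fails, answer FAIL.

Decompose node/3: p(g(M),false) =?= p(A,Z),  node(unit,Y,2) =?= node(unit,A,2),  node(3,p(node(2,Z,3),unit),unit) =?= node(3,M,unit).
Decompose p/2: g(M) =?= A,  false =?= Z.
Bind A := g(M); substituting into the one remaining equation that mentions A gives: node(unit,Y,2) =?= node(unit,g(M),2).
Bind Z := false; substituting into the one remaining equation that mentions Z gives: node(3,p(node(2,false,3),unit),unit) =?= node(3,M,unit).
Decompose node/3: unit =?= unit,  Y =?= g(M),  2 =?= 2.
Delete trivial equation unit =?= unit.
Bind Y := g(M); no other remaining equation mentions Y.
Delete trivial equation 2 =?= 2.
Decompose node/3: 3 =?= 3,  p(node(2,false,3),unit) =?= M,  unit =?= unit.
Delete trivial equation 3 =?= 3.
Bind M := p(node(2,false,3),unit); no other remaining equation mentions M. Substituting into the earlier bindings gives A := g(p(node(2,false,3),unit)), Y := g(p(node(2,false,3),unit)).
Delete trivial equation unit =?= unit.
MGU = { A := g(p(node(2,false,3),unit)), Z := false, Y := g(p(node(2,false,3),unit)), M := p(node(2,false,3),unit) }, so Y := g(p(node(2,false,3),unit)).

g(p(node(2,false,3),unit))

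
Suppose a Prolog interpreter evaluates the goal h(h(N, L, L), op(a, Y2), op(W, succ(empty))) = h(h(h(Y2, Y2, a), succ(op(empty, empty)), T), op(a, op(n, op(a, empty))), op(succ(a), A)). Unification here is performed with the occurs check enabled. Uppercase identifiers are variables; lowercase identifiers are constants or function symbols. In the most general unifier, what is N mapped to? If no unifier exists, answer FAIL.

h(op(n, op(a, empty)), op(n, op(a, empty)), a)

Decompose h/3: h(N, L, L) = h(h(Y2, Y2, a), succ(op(empty, empty)), T),  op(a, Y2) = op(a, op(n, op(a, empty))),  op(W, succ(empty)) = op(succ(a), A).
Decompose h/3: N = h(Y2, Y2, a),  L = succ(op(empty, empty)),  L = T.
Bind N := h(Y2, Y2, a); no other remaining equation mentions N.
Bind L := succ(op(empty, empty)); substituting into the one remaining equation that mentions L gives: succ(op(empty, empty)) = T.
Bind T := succ(op(empty, empty)); no other remaining equation mentions T.
Decompose op/2: a = a,  Y2 = op(n, op(a, empty)).
Delete trivial equation a = a.
Bind Y2 := op(n, op(a, empty)); no other remaining equation mentions Y2. Substituting into the earlier binding gives N := h(op(n, op(a, empty)), op(n, op(a, empty)), a).
Decompose op/2: W = succ(a),  succ(empty) = A.
Bind W := succ(a); no other remaining equation mentions W.
Bind A := succ(empty).
MGU = { N ↦ h(op(n, op(a, empty)), op(n, op(a, empty)), a), L ↦ succ(op(empty, empty)), T ↦ succ(op(empty, empty)), Y2 ↦ op(n, op(a, empty)), W ↦ succ(a), A ↦ succ(empty) }, so N ↦ h(op(n, op(a, empty)), op(n, op(a, empty)), a).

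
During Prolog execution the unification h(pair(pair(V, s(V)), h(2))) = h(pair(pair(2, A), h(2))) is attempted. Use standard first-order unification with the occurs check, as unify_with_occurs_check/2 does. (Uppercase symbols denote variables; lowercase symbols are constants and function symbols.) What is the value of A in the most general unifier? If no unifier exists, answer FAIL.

Decompose h/1: pair(pair(V, s(V)), h(2)) = pair(pair(2, A), h(2)).
Decompose pair/2: pair(V, s(V)) = pair(2, A),  h(2) = h(2).
Decompose pair/2: V = 2,  s(V) = A.
Bind V := 2; substituting into the one remaining equation that mentions V gives: s(2) = A.
Bind A := s(2); no other remaining equation mentions A.
Delete trivial equation h(2) = h(2).
MGU = { V -> 2, A -> s(2) }, so A -> s(2).

s(2)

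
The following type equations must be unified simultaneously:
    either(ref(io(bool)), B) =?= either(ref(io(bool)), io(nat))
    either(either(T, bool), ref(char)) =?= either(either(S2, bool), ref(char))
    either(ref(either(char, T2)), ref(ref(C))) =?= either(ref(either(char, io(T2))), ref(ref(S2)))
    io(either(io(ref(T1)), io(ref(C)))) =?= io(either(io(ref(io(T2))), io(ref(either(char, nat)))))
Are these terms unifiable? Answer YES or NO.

NO

Decompose either/2: ref(io(bool)) =?= ref(io(bool)),  B =?= io(nat).
Delete trivial equation ref(io(bool)) =?= ref(io(bool)).
Bind B := io(nat); no other remaining equation mentions B.
Decompose either/2: either(T, bool) =?= either(S2, bool),  ref(char) =?= ref(char).
Decompose either/2: T =?= S2,  bool =?= bool.
Bind T := S2; no other remaining equation mentions T.
Delete trivial equation bool =?= bool.
Delete trivial equation ref(char) =?= ref(char).
Decompose either/2: ref(either(char, T2)) =?= ref(either(char, io(T2))),  ref(ref(C)) =?= ref(ref(S2)).
Decompose ref/1: either(char, T2) =?= either(char, io(T2)).
Decompose either/2: char =?= char,  T2 =?= io(T2).
Delete trivial equation char =?= char.
Occurs check fails: T2 occurs in io(T2); the equation T2 =?= io(T2) has no finite solution.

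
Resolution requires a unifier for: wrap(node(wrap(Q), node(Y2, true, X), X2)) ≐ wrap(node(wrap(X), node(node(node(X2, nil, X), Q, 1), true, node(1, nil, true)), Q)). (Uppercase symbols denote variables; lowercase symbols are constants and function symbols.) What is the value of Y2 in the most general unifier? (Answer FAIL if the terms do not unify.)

Decompose wrap/1: node(wrap(Q), node(Y2, true, X), X2) ≐ node(wrap(X), node(node(node(X2, nil, X), Q, 1), true, node(1, nil, true)), Q).
Decompose node/3: wrap(Q) ≐ wrap(X),  node(Y2, true, X) ≐ node(node(node(X2, nil, X), Q, 1), true, node(1, nil, true)),  X2 ≐ Q.
Decompose wrap/1: Q ≐ X.
Bind Q := X; substituting into the remaining equations gives: node(Y2, true, X) ≐ node(node(node(X2, nil, X), X, 1), true, node(1, nil, true)),  X2 ≐ X.
Decompose node/3: Y2 ≐ node(node(X2, nil, X), X, 1),  true ≐ true,  X ≐ node(1, nil, true).
Bind Y2 := node(node(X2, nil, X), X, 1); no other remaining equation mentions Y2.
Delete trivial equation true ≐ true.
Bind X := node(1, nil, true); substituting into the remaining equation gives: X2 ≐ node(1, nil, true). Substituting into the earlier bindings gives Q := node(1, nil, true), Y2 := node(node(X2, nil, node(1, nil, true)), node(1, nil, true), 1).
Bind X2 := node(1, nil, true). Substituting into the earlier binding gives Y2 := node(node(node(1, nil, true), nil, node(1, nil, true)), node(1, nil, true), 1).
MGU = { Q ↦ node(1, nil, true), Y2 ↦ node(node(node(1, nil, true), nil, node(1, nil, true)), node(1, nil, true), 1), X ↦ node(1, nil, true), X2 ↦ node(1, nil, true) }, so Y2 ↦ node(node(node(1, nil, true), nil, node(1, nil, true)), node(1, nil, true), 1).

node(node(node(1, nil, true), nil, node(1, nil, true)), node(1, nil, true), 1)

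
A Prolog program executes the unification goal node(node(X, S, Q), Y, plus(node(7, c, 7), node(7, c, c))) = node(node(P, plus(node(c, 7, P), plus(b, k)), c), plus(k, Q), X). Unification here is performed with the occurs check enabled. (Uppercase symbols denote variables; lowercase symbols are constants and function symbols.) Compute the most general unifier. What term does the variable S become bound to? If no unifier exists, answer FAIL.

Decompose node/3: node(X, S, Q) = node(P, plus(node(c, 7, P), plus(b, k)), c),  Y = plus(k, Q),  plus(node(7, c, 7), node(7, c, c)) = X.
Decompose node/3: X = P,  S = plus(node(c, 7, P), plus(b, k)),  Q = c.
Bind X := P; substituting into the one remaining equation that mentions X gives: plus(node(7, c, 7), node(7, c, c)) = P.
Bind S := plus(node(c, 7, P), plus(b, k)); no other remaining equation mentions S.
Bind Q := c; substituting into the one remaining equation that mentions Q gives: Y = plus(k, c).
Bind Y := plus(k, c); no other remaining equation mentions Y.
Bind P := plus(node(7, c, 7), node(7, c, c)). Substituting into the earlier bindings gives X := plus(node(7, c, 7), node(7, c, c)), S := plus(node(c, 7, plus(node(7, c, 7), node(7, c, c))), plus(b, k)).
MGU = { X = plus(node(7, c, 7), node(7, c, c)), S = plus(node(c, 7, plus(node(7, c, 7), node(7, c, c))), plus(b, k)), Q = c, Y = plus(k, c), P = plus(node(7, c, 7), node(7, c, c)) }, so S = plus(node(c, 7, plus(node(7, c, 7), node(7, c, c))), plus(b, k)).

plus(node(c, 7, plus(node(7, c, 7), node(7, c, c))), plus(b, k))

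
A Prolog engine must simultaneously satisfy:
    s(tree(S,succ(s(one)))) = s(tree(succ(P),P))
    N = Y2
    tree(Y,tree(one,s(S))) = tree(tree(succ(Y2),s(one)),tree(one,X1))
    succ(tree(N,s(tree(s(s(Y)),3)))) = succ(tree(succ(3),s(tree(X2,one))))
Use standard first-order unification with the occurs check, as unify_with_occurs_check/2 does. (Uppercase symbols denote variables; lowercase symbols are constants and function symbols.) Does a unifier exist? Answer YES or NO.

NO

Decompose s/1: tree(S,succ(s(one))) = tree(succ(P),P).
Decompose tree/2: S = succ(P),  succ(s(one)) = P.
Bind S := succ(P); substituting into the one remaining equation that mentions S gives: tree(Y,tree(one,s(succ(P)))) = tree(tree(succ(Y2),s(one)),tree(one,X1)).
Bind P := succ(s(one)); substituting into the one remaining equation that mentions P gives: tree(Y,tree(one,s(succ(succ(s(one)))))) = tree(tree(succ(Y2),s(one)),tree(one,X1)). Substituting into the earlier binding gives S := succ(succ(s(one))).
Bind N := Y2; substituting into the one remaining equation that mentions N gives: succ(tree(Y2,s(tree(s(s(Y)),3)))) = succ(tree(succ(3),s(tree(X2,one)))).
Decompose tree/2: Y = tree(succ(Y2),s(one)),  tree(one,s(succ(succ(s(one))))) = tree(one,X1).
Bind Y := tree(succ(Y2),s(one)); substituting into the one remaining equation that mentions Y gives: succ(tree(Y2,s(tree(s(s(tree(succ(Y2),s(one)))),3)))) = succ(tree(succ(3),s(tree(X2,one)))).
Decompose tree/2: one = one,  s(succ(succ(s(one)))) = X1.
Delete trivial equation one = one.
Bind X1 := s(succ(succ(s(one)))); no other remaining equation mentions X1.
Decompose succ/1: tree(Y2,s(tree(s(s(tree(succ(Y2),s(one)))),3))) = tree(succ(3),s(tree(X2,one))).
Decompose tree/2: Y2 = succ(3),  s(tree(s(s(tree(succ(Y2),s(one)))),3)) = s(tree(X2,one)).
Bind Y2 := succ(3); substituting into the remaining equation gives: s(tree(s(s(tree(succ(succ(3)),s(one)))),3)) = s(tree(X2,one)). Substituting into the earlier bindings gives N := succ(3), Y := tree(succ(succ(3)),s(one)).
Decompose s/1: tree(s(s(tree(succ(succ(3)),s(one)))),3) = tree(X2,one).
Decompose tree/2: s(s(tree(succ(succ(3)),s(one)))) = X2,  3 = one.
Bind X2 := s(s(tree(succ(succ(3)),s(one)))); no other remaining equation mentions X2.
Clash: constants 3 and one differ; no unifier exists.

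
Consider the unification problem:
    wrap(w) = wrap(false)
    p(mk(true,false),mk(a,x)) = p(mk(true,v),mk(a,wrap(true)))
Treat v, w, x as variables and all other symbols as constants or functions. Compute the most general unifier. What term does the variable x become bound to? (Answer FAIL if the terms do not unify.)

wrap(true)

Decompose wrap/1: w = false.
Bind w := false; no other remaining equation mentions w.
Decompose p/2: mk(true,false) = mk(true,v),  mk(a,x) = mk(a,wrap(true)).
Decompose mk/2: true = true,  false = v.
Delete trivial equation true = true.
Bind v := false; no other remaining equation mentions v.
Decompose mk/2: a = a,  x = wrap(true).
Delete trivial equation a = a.
Bind x := wrap(true).
MGU = { w -> false, v -> false, x -> wrap(true) }, so x -> wrap(true).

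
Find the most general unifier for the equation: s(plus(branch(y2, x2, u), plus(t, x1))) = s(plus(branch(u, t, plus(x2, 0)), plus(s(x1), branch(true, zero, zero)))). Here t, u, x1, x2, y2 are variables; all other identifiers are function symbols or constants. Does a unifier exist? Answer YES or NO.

Decompose s/1: plus(branch(y2, x2, u), plus(t, x1)) = plus(branch(u, t, plus(x2, 0)), plus(s(x1), branch(true, zero, zero))).
Decompose plus/2: branch(y2, x2, u) = branch(u, t, plus(x2, 0)),  plus(t, x1) = plus(s(x1), branch(true, zero, zero)).
Decompose branch/3: y2 = u,  x2 = t,  u = plus(x2, 0).
Bind y2 := u; no other remaining equation mentions y2.
Bind x2 := t; substituting into the one remaining equation that mentions x2 gives: u = plus(t, 0).
Bind u := plus(t, 0); no other remaining equation mentions u. Substituting into the earlier binding gives y2 := plus(t, 0).
Decompose plus/2: t = s(x1),  x1 = branch(true, zero, zero).
Bind t := s(x1); no other remaining equation mentions t. Substituting into the earlier bindings gives y2 := plus(s(x1), 0), x2 := s(x1), u := plus(s(x1), 0).
Bind x1 := branch(true, zero, zero). Substituting into the earlier bindings gives y2 := plus(s(branch(true, zero, zero)), 0), x2 := s(branch(true, zero, zero)), u := plus(s(branch(true, zero, zero)), 0), t := s(branch(true, zero, zero)).
No equations remain and no clash or occurs-check failure arose, so a unifier exists.

YES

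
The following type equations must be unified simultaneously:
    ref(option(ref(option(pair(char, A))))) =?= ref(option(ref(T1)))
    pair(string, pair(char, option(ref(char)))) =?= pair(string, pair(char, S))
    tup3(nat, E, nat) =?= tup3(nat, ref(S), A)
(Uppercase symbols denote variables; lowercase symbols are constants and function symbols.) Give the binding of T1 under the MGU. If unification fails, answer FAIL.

Decompose ref/1: option(ref(option(pair(char, A)))) =?= option(ref(T1)).
Decompose option/1: ref(option(pair(char, A))) =?= ref(T1).
Decompose ref/1: option(pair(char, A)) =?= T1.
Bind T1 := option(pair(char, A)); no other remaining equation mentions T1.
Decompose pair/2: string =?= string,  pair(char, option(ref(char))) =?= pair(char, S).
Delete trivial equation string =?= string.
Decompose pair/2: char =?= char,  option(ref(char)) =?= S.
Delete trivial equation char =?= char.
Bind S := option(ref(char)); substituting into the remaining equation gives: tup3(nat, E, nat) =?= tup3(nat, ref(option(ref(char))), A).
Decompose tup3/3: nat =?= nat,  E =?= ref(option(ref(char))),  nat =?= A.
Delete trivial equation nat =?= nat.
Bind E := ref(option(ref(char))); no other remaining equation mentions E.
Bind A := nat. Substituting into the earlier binding gives T1 := option(pair(char, nat)).
MGU = { T1 -> option(pair(char, nat)), S -> option(ref(char)), E -> ref(option(ref(char))), A -> nat }, so T1 -> option(pair(char, nat)).

option(pair(char, nat))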